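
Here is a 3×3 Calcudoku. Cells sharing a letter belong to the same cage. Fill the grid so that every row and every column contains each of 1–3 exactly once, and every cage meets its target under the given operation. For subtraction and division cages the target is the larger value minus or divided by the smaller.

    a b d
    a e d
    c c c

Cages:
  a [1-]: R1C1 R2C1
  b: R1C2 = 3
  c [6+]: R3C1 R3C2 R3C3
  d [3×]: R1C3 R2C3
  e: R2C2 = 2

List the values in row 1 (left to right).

Cage b is given, so R1C2 = 3.
Row 1 already has 3, which forces R1C3 = 1.
E is a freebie, which forces R2C2 = 2.
1 is placed in column 3, so R2C3 = 3.
Column 2 already has 2, leaving R3C2 = 1.
Column 3 now contains 3; hence R3C3 = 2.
Row 1 now contains 1, which forces R1C1 = 2.
3 is placed in row 2, which forces R2C1 = 1.
2 is placed in row 3, so R3C1 = 3.
The full grid is 2 3 1 / 1 2 3 / 3 1 2.

2 3 1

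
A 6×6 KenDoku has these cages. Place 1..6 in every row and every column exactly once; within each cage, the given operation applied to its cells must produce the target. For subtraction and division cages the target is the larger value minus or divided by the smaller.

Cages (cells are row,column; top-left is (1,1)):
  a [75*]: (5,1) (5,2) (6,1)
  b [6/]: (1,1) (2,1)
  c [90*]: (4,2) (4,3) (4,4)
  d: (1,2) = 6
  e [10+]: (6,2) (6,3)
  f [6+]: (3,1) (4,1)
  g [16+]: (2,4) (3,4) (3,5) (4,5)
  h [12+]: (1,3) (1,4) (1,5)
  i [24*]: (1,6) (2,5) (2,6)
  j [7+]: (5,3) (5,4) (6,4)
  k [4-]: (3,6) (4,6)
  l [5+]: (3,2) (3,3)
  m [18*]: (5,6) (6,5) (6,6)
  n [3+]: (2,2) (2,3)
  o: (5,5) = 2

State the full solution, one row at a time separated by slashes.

Cage d is given, which forces (1,2) = 6.
Cage a has product 75, leaving (5,1) = 3.
Cage a has product 75, leaving (5,2) = 5.
Cage o is a single given cell, which forces (5,5) = 2.
The 3 cells of cage a must have product 75, so (6,1) = 5.
Column 2 now contains 6; hence (6,2) = 4.
Row 6 already has 4, so (6,3) = 6.
6 is placed in row 1, leaving (1,1) = 1.
Cage b needs two cells with quotient 6, so (2,1) = 6.
Column 2 already has 5, which forces (4,2) = 3.
Cage c needs product 90; hence (4,3) = 5.
Cage c needs product 90; hence (4,4) = 6.
Cage m needs product 18; hence (5,6) = 6.
Cage j has sum 7, so (6,4) = 2.
The two cells of cage k must have difference 4, leaving (3,6) = 5.
Cage k's pair has difference 4, leaving (4,6) = 1.
1 is placed in column 6; hence (6,6) = 3.
The 4 cells of cage g must have sum 16, so (2,4) = 5.
Cage i has product 24, so (2,5) = 3.
3 is placed in column 5; hence (3,5) = 6.
Row 4 now contains 1, so (4,5) = 4.
Row 6 now contains 3, so (6,5) = 1.
Column 5 now contains 4, which forces (1,5) = 5.
The two cells of cage f must have sum 6; hence (3,1) = 4.
Row 3 now contains 4, leaving (3,3) = 3.
Cage g has sum 16; hence (3,4) = 1.
4 is placed in row 4, leaving (4,1) = 2.
1 is placed in column 4, so (5,4) = 4.
Column 3 now contains 3, which forces (1,3) = 4.
Column 4 already has 4, so (1,4) = 3.
4 is placed in row 1; hence (1,6) = 2.
Column 6 already has 2, so (2,6) = 4.
Row 3 already has 1, so (3,2) = 2.
Row 5 already has 4, leaving (5,3) = 1.
Column 2 already has 2, which forces (2,2) = 1.
1 is placed in column 3, leaving (2,3) = 2.

1 6 4 3 5 2 / 6 1 2 5 3 4 / 4 2 3 1 6 5 / 2 3 5 6 4 1 / 3 5 1 4 2 6 / 5 4 6 2 1 3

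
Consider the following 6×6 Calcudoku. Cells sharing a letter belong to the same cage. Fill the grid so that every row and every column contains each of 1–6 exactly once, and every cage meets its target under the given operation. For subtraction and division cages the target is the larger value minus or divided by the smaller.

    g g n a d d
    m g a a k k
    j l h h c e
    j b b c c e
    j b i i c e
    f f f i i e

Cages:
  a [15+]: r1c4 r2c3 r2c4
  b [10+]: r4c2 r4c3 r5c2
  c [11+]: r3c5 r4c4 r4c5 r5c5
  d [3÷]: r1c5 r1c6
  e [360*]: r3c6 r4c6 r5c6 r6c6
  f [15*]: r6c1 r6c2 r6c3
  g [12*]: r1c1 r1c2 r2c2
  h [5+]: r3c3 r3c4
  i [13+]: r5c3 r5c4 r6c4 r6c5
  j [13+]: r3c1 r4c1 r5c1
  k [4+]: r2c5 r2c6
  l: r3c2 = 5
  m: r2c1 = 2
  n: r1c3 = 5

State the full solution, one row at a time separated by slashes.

1 3 5 4 6 2 / 2 4 6 5 3 1 / 6 5 4 1 2 3 / 4 6 2 3 1 5 / 3 2 1 6 5 4 / 5 1 3 2 4 6

Cage n is a single given cell, so r1c3 = 5.
Cage m is given, which forces r2c1 = 2.
L is a freebie; hence r3c2 = 5.
The 3 cells of cage f must have product 15, leaving r6c1 = 5.
Row 2 needs a 5, and only r2c4 is open for it.
In column 1, 1 can only go at r1c1, so r1c1 = 1.
The only place for 3 in row 1 is r1c2.
Cage g needs product 12, which forces r2c2 = 4.
4 is placed in row 2, so r2c3 = 6.
Column 2 now contains 3, which forces r6c2 = 1.
Cage f has product 15; hence r6c3 = 3.
Cage a has sum 15, so r1c4 = 4.
Cage b needs sum 10, leaving r4c2 = 6.
The 3 cells of cage b must have sum 10, which forces r4c3 = 2.
Cage b has sum 10, so r5c2 = 2.
Cage h's pair has sum 5, so r3c3 = 4.
Cage h needs two cells with sum 5; hence r3c4 = 1.
Column 4 already has 1, leaving r4c4 = 3.
Column 3 now contains 4, which forces r5c3 = 1.
Column 4 now contains 3, leaving r5c4 = 6.
Column 4 already has 6, which forces r6c4 = 2.
The 3 cells of cage j must have sum 13, which forces r3c1 = 6.
Row 3 already has 6, which forces r3c6 = 3.
Row 4 now contains 3, leaving r4c1 = 4.
The 4 cells of cage c must have sum 11, which forces r4c5 = 1.
4 is placed in row 4, leaving r4c6 = 5.
The 3 cells of cage j must have sum 13; hence r5c1 = 3.
5 is placed in column 6, so r5c6 = 4.
Cage i has sum 13, which forces r6c5 = 4.
Column 6 now contains 4; hence r6c6 = 6.
The two cells of cage d must have quotient 3, so r1c5 = 6.
6 is placed in column 6, leaving r1c6 = 2.
Column 5 now contains 1; hence r2c5 = 3.
3 is placed in column 6; hence r2c6 = 1.
3 is placed in row 3, leaving r3c5 = 2.
4 is placed in row 5, leaving r5c5 = 5.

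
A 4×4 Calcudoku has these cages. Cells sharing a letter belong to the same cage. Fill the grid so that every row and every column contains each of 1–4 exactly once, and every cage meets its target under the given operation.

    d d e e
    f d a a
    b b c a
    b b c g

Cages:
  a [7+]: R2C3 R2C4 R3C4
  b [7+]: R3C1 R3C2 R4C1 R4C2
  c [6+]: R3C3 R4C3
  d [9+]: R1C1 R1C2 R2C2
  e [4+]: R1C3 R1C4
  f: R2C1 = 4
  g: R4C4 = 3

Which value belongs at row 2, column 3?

Cage f is a single given cell, leaving R2C1 = 4.
G is a freebie, which forces R4C4 = 3.
The 3 cells of cage d must have sum 9, which forces R1C2 = 4.
Cage e's pair has sum 4, leaving R1C3 = 3.
Column 4 now contains 3; hence R1C4 = 1.
Column 4 now contains 1, leaving R2C4 = 2.
The 3 cells of cage a must have sum 7, leaving R3C4 = 4.
3 is placed in row 1, which forces R1C1 = 2.
2 is placed in row 2, which forces R2C2 = 3.
2 is placed in row 2, so R2C3 = 1.
3 is placed in column 2, leaving R3C2 = 1.
Row 3 already has 4; hence R3C3 = 2.
Column 1 now contains 2, leaving R4C1 = 1.
1 is placed in column 2; hence R4C2 = 2.
The two cells of cage c must have sum 6; hence R4C3 = 4.
Row 3 now contains 1, so R3C1 = 3.
Filled in: 2 4 3 1 / 4 3 1 2 / 3 1 2 4 / 1 2 4 3.

1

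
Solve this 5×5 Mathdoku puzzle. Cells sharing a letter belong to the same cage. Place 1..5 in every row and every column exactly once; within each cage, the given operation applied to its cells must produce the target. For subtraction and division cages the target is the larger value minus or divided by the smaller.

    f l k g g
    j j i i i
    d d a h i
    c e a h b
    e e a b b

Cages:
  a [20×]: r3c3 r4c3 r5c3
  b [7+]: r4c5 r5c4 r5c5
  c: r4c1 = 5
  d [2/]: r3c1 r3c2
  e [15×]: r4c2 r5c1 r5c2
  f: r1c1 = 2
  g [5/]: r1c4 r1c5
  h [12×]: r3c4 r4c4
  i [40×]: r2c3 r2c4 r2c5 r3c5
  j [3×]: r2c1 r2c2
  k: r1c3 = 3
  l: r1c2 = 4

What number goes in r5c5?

Cage f is given, so r1c1 = 2.
L is a freebie; hence r1c2 = 4.
Cage k is given, so r1c3 = 3.
Cage c is given, so r4c1 = 5.
Cage d needs two cells with quotient 2, which forces r3c2 = 2.
Cage e needs product 15, which forces r5c2 = 5.
Cage a has product 20; hence r3c3 = 5.
Row 3 needs a 3, and only r3c4 is open for it.
Column 4 already has 3, which forces r4c4 = 4.
Row 4 already has 4; hence r4c3 = 1.
Row 4 already has 1, so r4c5 = 2.
Cage a has product 20, leaving r5c3 = 4.
Row 5 now contains 4, which forces r5c5 = 3.
Column 3 already has 4, which forces r2c3 = 2.
Row 4 already has 1, so r4c2 = 3.
Row 5 already has 3; hence r5c1 = 1.
Cage b needs sum 7, which forces r5c4 = 2.
1 is placed in column 1; hence r2c1 = 3.
3 is placed in column 2, so r2c2 = 1.
Row 2 now contains 1, so r2c4 = 5.
Row 2 already has 5, leaving r2c5 = 4.
1 is placed in column 1; hence r3c1 = 4.
Column 5 now contains 4, which forces r3c5 = 1.
5 is placed in column 4, leaving r1c4 = 1.
1 is placed in column 5, which forces r1c5 = 5.
Filled in: 2 4 3 1 5 / 3 1 2 5 4 / 4 2 5 3 1 / 5 3 1 4 2 / 1 5 4 2 3.

3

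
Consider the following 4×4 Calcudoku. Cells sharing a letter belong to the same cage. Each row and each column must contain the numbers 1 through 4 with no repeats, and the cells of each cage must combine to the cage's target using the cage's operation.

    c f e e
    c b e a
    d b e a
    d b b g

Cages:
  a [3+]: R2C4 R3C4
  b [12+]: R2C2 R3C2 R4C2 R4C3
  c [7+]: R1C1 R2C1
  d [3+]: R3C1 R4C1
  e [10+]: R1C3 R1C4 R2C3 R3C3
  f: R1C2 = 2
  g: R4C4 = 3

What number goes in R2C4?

Cage f is given, which forces R1C2 = 2.
Cage g is a single given cell, which forces R4C4 = 3.
Cage b has sum 12, which forces R4C2 = 1.
Row 4 already has 3; hence R4C3 = 4.
Cage e needs sum 10, so R1C4 = 4.
The two cells of cage d must have sum 3; hence R3C1 = 1.
Row 3 now contains 1, which forces R3C4 = 2.
Row 4 already has 1, so R4C1 = 2.
4 is placed in row 1; hence R1C1 = 3.
Cage e needs sum 10, so R1C3 = 1.
The two cells of cage c must have sum 7, leaving R2C1 = 4.
Row 2 already has 4, so R2C2 = 3.
The 4 cells of cage e must have sum 10, so R2C3 = 2.
Column 4 now contains 2, leaving R2C4 = 1.
Column 2 now contains 3, which forces R3C2 = 4.
Row 3 already has 2, so R3C3 = 3.
Completed grid: 3 2 1 4 / 4 3 2 1 / 1 4 3 2 / 2 1 4 3.

1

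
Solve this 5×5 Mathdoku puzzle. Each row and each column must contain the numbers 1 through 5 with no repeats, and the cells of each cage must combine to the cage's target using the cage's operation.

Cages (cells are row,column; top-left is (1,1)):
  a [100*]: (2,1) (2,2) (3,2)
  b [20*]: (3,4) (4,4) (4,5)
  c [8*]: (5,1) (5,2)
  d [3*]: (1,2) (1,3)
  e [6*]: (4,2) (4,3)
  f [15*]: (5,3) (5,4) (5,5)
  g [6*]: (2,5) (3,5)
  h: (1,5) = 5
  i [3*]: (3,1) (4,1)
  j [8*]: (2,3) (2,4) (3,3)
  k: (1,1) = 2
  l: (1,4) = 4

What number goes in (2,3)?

1

Cage k is given, which forces (1,1) = 2.
Cage l is given; hence (1,4) = 4.
Cage h is a single given cell, so (1,5) = 5.
Cage a has product 100, leaving (2,1) = 5.
Cage a has product 100; hence (2,2) = 4.
Cage a has product 100; hence (3,2) = 5.
Column 1 now contains 2; hence (5,1) = 4.
Column 2 now contains 4, which forces (5,2) = 2.
The 3 cells of cage j must have product 8; hence (3,3) = 4.
Column 2 now contains 2, leaving (4,2) = 3.
Cage e's pair has product 6; hence (4,3) = 2.
Cage b needs product 20, which forces (4,4) = 5.
Row 4 now contains 2; hence (4,5) = 4.
Column 2 now contains 3, leaving (1,2) = 1.
Cage d needs two cells with product 3, which forces (1,3) = 3.
Column 3 already has 2, so (2,3) = 1.
The 3 cells of cage j must have product 8, which forces (2,4) = 2.
2 is placed in row 2, which forces (2,5) = 3.
Cage i needs two cells with product 3; hence (3,1) = 3.
Cage b has product 20; hence (3,4) = 1.
Column 5 now contains 3, so (3,5) = 2.
Row 4 now contains 3, which forces (4,1) = 1.
Cage f needs product 15, so (5,3) = 5.
Column 4 now contains 1, leaving (5,4) = 3.
Column 5 now contains 3; hence (5,5) = 1.
Filled in: 2 1 3 4 5 / 5 4 1 2 3 / 3 5 4 1 2 / 1 3 2 5 4 / 4 2 5 3 1.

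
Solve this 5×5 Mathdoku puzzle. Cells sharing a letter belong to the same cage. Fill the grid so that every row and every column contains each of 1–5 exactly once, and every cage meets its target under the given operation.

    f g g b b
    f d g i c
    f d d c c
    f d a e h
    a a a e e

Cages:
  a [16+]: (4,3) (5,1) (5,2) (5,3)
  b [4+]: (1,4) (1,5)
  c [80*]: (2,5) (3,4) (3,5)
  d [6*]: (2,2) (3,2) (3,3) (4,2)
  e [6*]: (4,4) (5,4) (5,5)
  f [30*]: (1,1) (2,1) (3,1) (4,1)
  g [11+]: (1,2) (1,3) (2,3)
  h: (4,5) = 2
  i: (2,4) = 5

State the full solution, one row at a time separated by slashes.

2 4 5 1 3 / 1 3 2 5 4 / 3 2 1 4 5 / 5 1 4 3 2 / 4 5 3 2 1

Cage i is given, leaving (2,4) = 5.
The 3 cells of cage c must have product 80; hence (2,5) = 4.
Cage d has product 6; hence (3,3) = 1.
Cage c has product 80; hence (3,4) = 4.
The 3 cells of cage c must have product 80, so (3,5) = 5.
H is a freebie, so (4,5) = 2.
The 3 cells of cage e must have product 6, leaving (5,4) = 2.
Cage a needs sum 16, which forces (4,3) = 4.
Column 3 now contains 4, so (1,3) = 5.
5 is placed in column 3, so (5,3) = 3.
Row 5 already has 3, leaving (5,5) = 1.
The 3 cells of cage g must have sum 11, so (1,2) = 4.
Cage b needs two cells with sum 4, leaving (1,4) = 1.
Column 5 already has 1, which forces (1,5) = 3.
Column 3 already has 3; hence (2,3) = 2.
Cage f needs product 30, which forces (4,1) = 5.
The 3 cells of cage e must have product 6, so (4,4) = 3.
Column 1 already has 5, so (5,1) = 4.
4 is placed in column 2; hence (5,2) = 5.
Row 1 now contains 3, so (1,1) = 2.
The 4 cells of cage f must have product 30, which forces (2,1) = 1.
The 4 cells of cage d must have product 6, which forces (2,2) = 3.
Cage f needs product 30; hence (3,1) = 3.
The 4 cells of cage d must have product 6, so (3,2) = 2.
Row 4 already has 3; hence (4,2) = 1.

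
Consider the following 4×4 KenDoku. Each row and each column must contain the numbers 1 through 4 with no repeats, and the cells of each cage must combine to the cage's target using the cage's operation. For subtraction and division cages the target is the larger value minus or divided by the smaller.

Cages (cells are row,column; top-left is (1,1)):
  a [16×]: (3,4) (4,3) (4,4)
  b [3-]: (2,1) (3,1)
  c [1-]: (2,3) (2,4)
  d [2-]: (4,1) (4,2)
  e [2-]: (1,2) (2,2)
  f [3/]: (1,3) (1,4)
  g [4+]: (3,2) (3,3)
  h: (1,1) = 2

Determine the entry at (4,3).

2

H is a freebie, so (1,1) = 2.
In row 1, 4 can only go at (1,2), so (1,2) = 4.
Cage e needs two cells with difference 2, which forces (2,2) = 2.
Row 2 needs a 1, and only (2,1) is open for it.
Column 1 already has 1; hence (3,1) = 4.
Row 3 now contains 4, which forces (3,4) = 2.
Column 1 already has 1, which forces (4,1) = 3.
The two cells of cage d must have difference 2; hence (4,2) = 1.
Row 4 already has 1, which forces (4,4) = 4.
Cage c needs two cells with difference 1, which forces (2,3) = 4.
Column 4 now contains 4, which forces (2,4) = 3.
Column 2 now contains 1, which forces (3,2) = 3.
The two cells of cage g must have sum 4, so (3,3) = 1.
Row 4 already has 4, leaving (4,3) = 2.
1 is placed in column 3, which forces (1,3) = 3.
Column 4 already has 3, which forces (1,4) = 1.
Filled in: 2 4 3 1 / 1 2 4 3 / 4 3 1 2 / 3 1 2 4.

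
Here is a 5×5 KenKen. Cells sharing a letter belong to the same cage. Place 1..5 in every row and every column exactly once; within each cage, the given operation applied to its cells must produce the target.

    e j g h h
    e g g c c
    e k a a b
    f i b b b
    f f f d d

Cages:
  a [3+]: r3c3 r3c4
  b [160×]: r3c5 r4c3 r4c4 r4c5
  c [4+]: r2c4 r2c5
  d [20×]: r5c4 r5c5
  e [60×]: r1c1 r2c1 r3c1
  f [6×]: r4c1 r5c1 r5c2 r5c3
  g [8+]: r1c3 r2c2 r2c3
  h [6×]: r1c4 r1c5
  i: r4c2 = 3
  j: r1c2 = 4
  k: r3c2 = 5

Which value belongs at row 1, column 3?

Cage j is a single given cell; hence r1c2 = 4.
Cage k is a single given cell; hence r3c2 = 5.
Cage b needs product 160, leaving r3c5 = 4.
Cage f needs product 6; hence r4c1 = 1.
Cage i is a single given cell, so r4c2 = 3.
Column 5 already has 4, so r5c5 = 5.
Cage e needs product 60, leaving r1c1 = 5.
The 3 cells of cage e must have product 60, so r2c1 = 4.
Row 3 already has 4; hence r3c1 = 3.
5 is placed in column 5, which forces r4c5 = 2.
Column 1 now contains 3, leaving r5c1 = 2.
2 is placed in row 5, which forces r5c2 = 1.
Row 5 already has 1, so r5c3 = 3.
Row 5 now contains 5; hence r5c4 = 4.
Cage g needs sum 8, leaving r1c3 = 1.
Cage h's pair has product 6, leaving r1c4 = 2.
Column 5 now contains 2, which forces r1c5 = 3.
Column 2 now contains 1, which forces r2c2 = 2.
Cage g needs sum 8, which forces r2c3 = 5.
Column 5 already has 3, leaving r2c5 = 1.
Column 3 already has 1, which forces r3c3 = 2.
2 is placed in column 4; hence r3c4 = 1.
The 4 cells of cage b must have product 160, leaving r4c3 = 4.
Column 4 already has 4; hence r4c4 = 5.
Row 2 now contains 1, so r2c4 = 3.
Filled in: 5 4 1 2 3 / 4 2 5 3 1 / 3 5 2 1 4 / 1 3 4 5 2 / 2 1 3 4 5.

1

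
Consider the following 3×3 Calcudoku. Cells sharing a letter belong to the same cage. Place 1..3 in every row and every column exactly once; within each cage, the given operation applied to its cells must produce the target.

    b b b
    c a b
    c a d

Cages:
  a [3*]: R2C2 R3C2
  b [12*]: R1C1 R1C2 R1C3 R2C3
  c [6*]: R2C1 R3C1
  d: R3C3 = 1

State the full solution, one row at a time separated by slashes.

Cage b has product 12; hence R2C3 = 2.
Cage d is given, so R3C3 = 1.
1 is placed in column 3; hence R1C3 = 3.
Row 2 now contains 2, so R2C1 = 3.
The two cells of cage a must have product 3, so R2C2 = 1.
Cage c's pair has product 6, leaving R3C1 = 2.
Row 3 now contains 1, so R3C2 = 3.
2 is placed in column 1, leaving R1C1 = 1.
Column 2 already has 1, which forces R1C2 = 2.

1 2 3 / 3 1 2 / 2 3 1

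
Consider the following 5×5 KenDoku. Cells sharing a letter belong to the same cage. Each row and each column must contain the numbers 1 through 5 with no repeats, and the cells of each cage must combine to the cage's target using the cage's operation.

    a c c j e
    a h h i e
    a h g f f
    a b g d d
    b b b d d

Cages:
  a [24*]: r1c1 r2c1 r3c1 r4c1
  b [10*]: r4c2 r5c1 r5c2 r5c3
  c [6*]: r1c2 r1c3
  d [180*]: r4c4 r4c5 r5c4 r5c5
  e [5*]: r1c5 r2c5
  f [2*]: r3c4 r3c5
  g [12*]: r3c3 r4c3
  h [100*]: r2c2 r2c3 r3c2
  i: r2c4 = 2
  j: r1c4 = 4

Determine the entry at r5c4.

3

Cage j is given, so r1c4 = 4.
Cage h has product 100, so r2c2 = 4.
Cage h needs product 100, leaving r2c3 = 5.
Cage i is given, leaving r2c4 = 2.
Row 2 already has 5, so r2c5 = 1.
Cage h needs product 100, which forces r3c2 = 5.
2 is placed in column 4, which forces r3c4 = 1.
Column 5 now contains 1, leaving r3c5 = 2.
Cage b has product 10, which forces r4c2 = 1.
Column 2 already has 5, so r5c2 = 2.
2 is placed in row 5, leaving r5c3 = 1.
The 4 cells of cage a must have product 24, which forces r1c1 = 1.
2 is placed in column 2, which forces r1c2 = 3.
Cage c needs two cells with product 6, which forces r1c3 = 2.
Column 5 now contains 1, which forces r1c5 = 5.
Row 2 now contains 1; hence r2c1 = 3.
Cage a needs product 24, which forces r3c1 = 4.
Row 3 now contains 4, leaving r3c3 = 3.
The 4 cells of cage a must have product 24, which forces r4c1 = 2.
Column 3 already has 3, so r4c3 = 4.
Row 4 now contains 4; hence r4c5 = 3.
Row 5 already has 1, which forces r5c1 = 5.
5 is placed in row 5, so r5c4 = 3.
Column 5 now contains 3, leaving r5c5 = 4.
Row 4 already has 3, so r4c4 = 5.
Completed grid: 1 3 2 4 5 / 3 4 5 2 1 / 4 5 3 1 2 / 2 1 4 5 3 / 5 2 1 3 4.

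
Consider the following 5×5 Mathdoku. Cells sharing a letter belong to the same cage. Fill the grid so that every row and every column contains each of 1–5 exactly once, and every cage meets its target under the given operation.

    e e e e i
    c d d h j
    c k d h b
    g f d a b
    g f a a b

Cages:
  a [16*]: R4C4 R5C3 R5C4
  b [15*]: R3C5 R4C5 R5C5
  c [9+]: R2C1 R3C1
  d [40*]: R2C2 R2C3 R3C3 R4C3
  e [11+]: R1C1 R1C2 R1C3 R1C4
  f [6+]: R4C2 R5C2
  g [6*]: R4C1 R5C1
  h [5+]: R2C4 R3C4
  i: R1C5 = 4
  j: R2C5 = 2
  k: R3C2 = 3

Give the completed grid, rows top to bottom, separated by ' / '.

I is a freebie; hence R1C5 = 4.
Cage j is a single given cell; hence R2C5 = 2.
Cage k is given, so R3C2 = 3.
In row 2, 3 can only go at R2C4, so R2C4 = 3.
The two cells of cage h must have sum 5, leaving R3C4 = 2.
Column 4 already has 2, leaving R4C4 = 4.
Column 4 now contains 4, so R5C4 = 1.
Column 4 already has 1, which forces R1C4 = 5.
Cage d has product 40, so R4C3 = 2.
Cage a has product 16, so R5C3 = 4.
Cage d needs product 40; hence R2C2 = 4.
2 is placed in row 4, leaving R4C1 = 3.
2 is placed in row 4, so R4C2 = 1.
Row 4 already has 1, leaving R4C5 = 5.
The two cells of cage g must have product 6, leaving R5C1 = 2.
Row 5 already has 4, which forces R5C2 = 5.
5 is placed in column 5, which forces R5C5 = 3.
Column 1 already has 2, which forces R1C1 = 1.
Column 2 now contains 1, leaving R1C2 = 2.
Cage e needs sum 11; hence R1C3 = 3.
Row 2 now contains 4, leaving R2C1 = 5.
Row 2 already has 5, which forces R2C3 = 1.
Cage c's pair has sum 9, so R3C1 = 4.
Column 3 now contains 1; hence R3C3 = 5.
5 is placed in column 5, leaving R3C5 = 1.

1 2 3 5 4 / 5 4 1 3 2 / 4 3 5 2 1 / 3 1 2 4 5 / 2 5 4 1 3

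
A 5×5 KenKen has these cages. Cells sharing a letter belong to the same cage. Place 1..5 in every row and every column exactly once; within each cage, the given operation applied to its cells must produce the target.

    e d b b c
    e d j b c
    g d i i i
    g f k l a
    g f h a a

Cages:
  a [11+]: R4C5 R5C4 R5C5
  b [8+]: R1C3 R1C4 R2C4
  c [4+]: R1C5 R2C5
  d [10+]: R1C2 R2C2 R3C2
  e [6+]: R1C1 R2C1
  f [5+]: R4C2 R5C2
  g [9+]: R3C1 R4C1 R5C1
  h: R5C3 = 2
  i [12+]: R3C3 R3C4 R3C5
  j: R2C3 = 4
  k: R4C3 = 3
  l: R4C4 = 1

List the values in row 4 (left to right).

J is a freebie; hence R2C3 = 4.
Cage k is a single given cell, so R4C3 = 3.
L is a freebie, so R4C4 = 1.
Cage h is given, leaving R5C3 = 2.
The 3 cells of cage b must have sum 8, which forces R1C3 = 1.
Row 1 already has 1, which forces R1C5 = 3.
3 is placed in column 5, which forces R2C5 = 1.
3 is placed in column 3, leaving R3C3 = 5.
3 is placed in column 5; hence R3C5 = 4.
4 is placed in column 5, leaving R5C5 = 5.
Cage e needs two cells with sum 6, so R1C1 = 4.
The two cells of cage e must have sum 6, which forces R2C1 = 2.
Row 3 already has 4; hence R3C4 = 3.
Column 1 already has 2; hence R4C1 = 5.
Column 5 already has 5, which forces R4C5 = 2.
Row 5 already has 5, so R5C4 = 4.
The 3 cells of cage d must have sum 10, so R1C2 = 5.
Cage b needs sum 8, which forces R1C4 = 2.
The 3 cells of cage d must have sum 10, so R2C2 = 3.
3 is placed in column 4, which forces R2C4 = 5.
Row 3 already has 3, so R3C1 = 1.
Cage d needs sum 10; hence R3C2 = 2.
2 is placed in row 4, so R4C2 = 4.
Cage g has sum 9, so R5C1 = 3.
Cage f needs two cells with sum 5, which forces R5C2 = 1.
Filled in: 4 5 1 2 3 / 2 3 4 5 1 / 1 2 5 3 4 / 5 4 3 1 2 / 3 1 2 4 5.

5 4 3 1 2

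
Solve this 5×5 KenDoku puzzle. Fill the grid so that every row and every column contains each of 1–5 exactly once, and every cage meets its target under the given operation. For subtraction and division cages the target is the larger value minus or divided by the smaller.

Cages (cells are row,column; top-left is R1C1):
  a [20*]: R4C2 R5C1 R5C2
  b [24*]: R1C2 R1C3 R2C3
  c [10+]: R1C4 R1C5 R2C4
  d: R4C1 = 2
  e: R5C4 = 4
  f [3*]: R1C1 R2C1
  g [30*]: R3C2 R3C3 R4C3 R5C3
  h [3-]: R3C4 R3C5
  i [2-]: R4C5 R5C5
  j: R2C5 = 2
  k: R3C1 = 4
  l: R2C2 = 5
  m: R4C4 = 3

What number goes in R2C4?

Cage l is given, which forces R2C2 = 5.
Cage j is given; hence R2C5 = 2.
K is a freebie, leaving R3C1 = 4.
Cage d is a single given cell; hence R4C1 = 2.
Cage m is a single given cell, so R4C4 = 3.
Cage e is a single given cell, which forces R5C4 = 4.
Cage c needs sum 10, leaving R1C4 = 5.
Cage c needs sum 10, so R1C5 = 4.
4 is placed in column 4, so R2C4 = 1.
Cage h needs two cells with difference 3, which forces R3C4 = 2.
Cage h needs two cells with difference 3, leaving R3C5 = 5.
Cage a needs product 20, so R4C2 = 4.
Column 5 already has 5; hence R4C5 = 1.
Cage a has product 20, leaving R5C1 = 5.
Row 5 already has 4, leaving R5C2 = 1.
The two cells of cage i must have difference 2, which forces R5C5 = 3.
The two cells of cage f must have product 3, so R1C1 = 1.
1 is placed in row 2, which forces R2C1 = 3.
Cage b has product 24; hence R2C3 = 4.
Column 2 now contains 1, so R3C2 = 3.
The 4 cells of cage g must have product 30, leaving R3C3 = 1.
Row 4 now contains 1; hence R4C3 = 5.
3 is placed in row 5, so R5C3 = 2.
Column 2 now contains 3; hence R1C2 = 2.
Column 3 now contains 2; hence R1C3 = 3.
Completed grid: 1 2 3 5 4 / 3 5 4 1 2 / 4 3 1 2 5 / 2 4 5 3 1 / 5 1 2 4 3.

1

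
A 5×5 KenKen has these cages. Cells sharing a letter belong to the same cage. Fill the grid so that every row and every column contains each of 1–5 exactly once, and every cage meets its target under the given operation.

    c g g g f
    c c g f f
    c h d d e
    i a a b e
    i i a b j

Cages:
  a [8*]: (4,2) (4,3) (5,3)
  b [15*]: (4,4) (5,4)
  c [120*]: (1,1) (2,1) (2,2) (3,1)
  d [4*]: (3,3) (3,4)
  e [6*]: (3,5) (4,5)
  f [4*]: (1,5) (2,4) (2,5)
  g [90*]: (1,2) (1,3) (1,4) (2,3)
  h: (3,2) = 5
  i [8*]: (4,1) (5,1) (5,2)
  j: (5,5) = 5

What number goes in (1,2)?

The 4 cells of cage g must have product 90, so (2,3) = 3.
Cage h is a single given cell; hence (3,2) = 5.
Cage j is a single given cell; hence (5,5) = 5.
The two cells of cage b must have product 15, leaving (4,4) = 5.
Row 5 now contains 5, which forces (5,4) = 3.
Cage g has product 90; hence (1,2) = 3.
Cage g has product 90, so (1,3) = 5.
Column 4 already has 3; hence (1,4) = 2.
2 is placed in row 1, leaving (1,5) = 1.
2 is placed in column 4, which forces (2,4) = 1.
Column 5 now contains 1, so (2,5) = 4.
Column 4 now contains 1, which forces (3,4) = 4.
2 is placed in row 1, so (1,1) = 4.
The 4 cells of cage c must have product 120, so (2,1) = 5.
Row 2 now contains 4, leaving (2,2) = 2.
The 4 cells of cage c must have product 120; hence (3,1) = 3.
Row 3 now contains 4, which forces (3,3) = 1.
3 is placed in row 3, leaving (3,5) = 2.
Column 5 already has 2; hence (4,5) = 3.
Cage a needs product 8, so (4,2) = 1.
Cage i has product 8, leaving (5,2) = 4.
Row 5 now contains 4; hence (5,3) = 2.
Row 4 already has 1, which forces (4,1) = 2.
Column 3 already has 2, leaving (4,3) = 4.
Row 5 now contains 2, leaving (5,1) = 1.
Completed grid: 4 3 5 2 1 / 5 2 3 1 4 / 3 5 1 4 2 / 2 1 4 5 3 / 1 4 2 3 5.

3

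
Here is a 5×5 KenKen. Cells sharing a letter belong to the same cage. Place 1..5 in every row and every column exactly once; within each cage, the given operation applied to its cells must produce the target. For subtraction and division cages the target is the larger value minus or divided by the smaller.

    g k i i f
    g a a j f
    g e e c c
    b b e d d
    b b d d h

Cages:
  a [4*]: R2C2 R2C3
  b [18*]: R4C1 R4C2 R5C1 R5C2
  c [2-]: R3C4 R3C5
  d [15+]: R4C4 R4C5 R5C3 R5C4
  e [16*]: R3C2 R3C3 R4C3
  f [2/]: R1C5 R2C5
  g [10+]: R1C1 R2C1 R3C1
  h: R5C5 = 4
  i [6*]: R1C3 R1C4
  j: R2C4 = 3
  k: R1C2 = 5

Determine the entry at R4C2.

1

Cage k is given, leaving R1C2 = 5.
J is a freebie, leaving R2C4 = 3.
Cage h is a single given cell, which forces R5C5 = 4.
The two cells of cage i must have product 6, which forces R1C3 = 3.
3 is placed in column 4; hence R1C4 = 2.
Row 1 now contains 2, which forces R1C5 = 1.
Column 5 already has 1; hence R2C5 = 2.
Column 5 already has 2, so R3C5 = 3.
3 is placed in column 5, leaving R4C5 = 5.
Row 1 already has 1, leaving R1C1 = 4.
5 is placed in row 4, which forces R4C4 = 4.
Cage e needs product 16; hence R3C2 = 2.
Cage e needs product 16, which forces R3C3 = 4.
4 is placed in row 4, so R4C3 = 2.
The two cells of cage a must have product 4, leaving R2C2 = 4.
4 is placed in column 3, so R2C3 = 1.
Cage b needs product 18, leaving R4C1 = 3.
Cage b needs product 18, so R4C2 = 1.
Cage b has product 18, leaving R5C1 = 2.
The 4 cells of cage b must have product 18, leaving R5C2 = 3.
Column 3 now contains 1, leaving R5C3 = 5.
Row 5 already has 5; hence R5C4 = 1.
Row 2 already has 1, leaving R2C1 = 5.
Cage g needs sum 10, leaving R3C1 = 1.
1 is placed in column 4, so R3C4 = 5.
The full grid is 4 5 3 2 1 / 5 4 1 3 2 / 1 2 4 5 3 / 3 1 2 4 5 / 2 3 5 1 4.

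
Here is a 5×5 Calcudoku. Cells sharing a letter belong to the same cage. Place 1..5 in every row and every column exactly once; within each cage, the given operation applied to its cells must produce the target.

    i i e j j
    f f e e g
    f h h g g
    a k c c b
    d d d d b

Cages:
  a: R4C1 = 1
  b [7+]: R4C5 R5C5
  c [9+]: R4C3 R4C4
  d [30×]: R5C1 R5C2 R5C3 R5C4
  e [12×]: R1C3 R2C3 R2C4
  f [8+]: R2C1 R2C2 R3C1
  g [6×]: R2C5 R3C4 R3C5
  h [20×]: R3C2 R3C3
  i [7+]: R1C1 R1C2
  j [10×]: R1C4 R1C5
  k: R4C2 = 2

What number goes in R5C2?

5

Cage a is given; hence R4C1 = 1.
K is a freebie, so R4C2 = 2.
The only place for 1 in row 1 is R1C3.
The only place for 5 in row 2 is R2C1.
Cage f has sum 8, so R2C2 = 1.
Cage f needs sum 8; hence R3C1 = 2.
Column 1 already has 2; hence R5C1 = 3.
3 is placed in row 5, so R5C2 = 5.
Row 5 already has 5; hence R5C3 = 2.
2 is placed in row 5, which forces R5C4 = 1.
2 is placed in row 5, leaving R5C5 = 4.
Column 1 already has 3, which forces R1C1 = 4.
Cage i's pair has sum 7, leaving R1C2 = 3.
The 3 cells of cage g must have product 6; hence R2C5 = 2.
5 is placed in column 2, which forces R3C2 = 4.
The two cells of cage h must have product 20, so R3C3 = 5.
1 is placed in column 4, leaving R3C4 = 3.
Cage g needs product 6; hence R3C5 = 1.
Column 3 now contains 5; hence R4C3 = 4.
Row 4 now contains 4; hence R4C4 = 5.
The two cells of cage b must have sum 7; hence R4C5 = 3.
5 is placed in column 4, so R1C4 = 2.
2 is placed in column 5, which forces R1C5 = 5.
Column 3 already has 4, which forces R2C3 = 3.
3 is placed in column 4, leaving R2C4 = 4.
The full grid is 4 3 1 2 5 / 5 1 3 4 2 / 2 4 5 3 1 / 1 2 4 5 3 / 3 5 2 1 4.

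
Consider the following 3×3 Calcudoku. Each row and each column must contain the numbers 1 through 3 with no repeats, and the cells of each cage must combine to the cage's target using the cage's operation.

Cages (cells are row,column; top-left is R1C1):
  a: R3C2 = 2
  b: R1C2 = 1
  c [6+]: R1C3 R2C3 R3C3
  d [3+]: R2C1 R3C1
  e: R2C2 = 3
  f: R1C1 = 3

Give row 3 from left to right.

1 2 3

Cage f is a single given cell; hence R1C1 = 3.
Cage b is given; hence R1C2 = 1.
Row 1 already has 1, so R1C3 = 2.
Cage e is a single given cell, leaving R2C2 = 3.
3 is placed in row 2, so R2C3 = 1.
Cage a is given, leaving R3C2 = 2.
Column 3 already has 1; hence R3C3 = 3.
Row 2 already has 1, which forces R2C1 = 2.
2 is placed in row 3, so R3C1 = 1.
Filled in: 3 1 2 / 2 3 1 / 1 2 3.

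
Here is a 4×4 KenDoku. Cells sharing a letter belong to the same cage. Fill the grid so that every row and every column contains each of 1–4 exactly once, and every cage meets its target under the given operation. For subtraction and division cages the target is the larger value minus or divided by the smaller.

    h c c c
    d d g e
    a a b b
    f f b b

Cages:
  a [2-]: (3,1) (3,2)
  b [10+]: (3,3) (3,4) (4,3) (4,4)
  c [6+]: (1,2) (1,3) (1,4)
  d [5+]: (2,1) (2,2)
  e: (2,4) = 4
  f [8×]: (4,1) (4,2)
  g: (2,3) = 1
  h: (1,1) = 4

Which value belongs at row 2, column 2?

Cage h is a single given cell, so (1,1) = 4.
Cage g is given, so (2,3) = 1.
Cage e is a single given cell, leaving (2,4) = 4.
Column 1 now contains 4, so (4,1) = 2.
Row 4 now contains 2, so (4,2) = 4.
4 is placed in row 4, leaving (4,3) = 3.
Row 4 now contains 3, leaving (4,4) = 1.
The 3 cells of cage c must have sum 6, leaving (1,2) = 1.
3 is placed in column 3, which forces (1,3) = 2.
Cage c has sum 6; hence (1,4) = 3.
2 is placed in column 1, so (2,1) = 3.
Cage d needs two cells with sum 5, which forces (2,2) = 2.
3 is placed in column 1, which forces (3,1) = 1.
Column 2 now contains 1, leaving (3,2) = 3.
Cage b needs sum 10, which forces (3,3) = 4.
The 4 cells of cage b must have sum 10, which forces (3,4) = 2.
The full grid is 4 1 2 3 / 3 2 1 4 / 1 3 4 2 / 2 4 3 1.

2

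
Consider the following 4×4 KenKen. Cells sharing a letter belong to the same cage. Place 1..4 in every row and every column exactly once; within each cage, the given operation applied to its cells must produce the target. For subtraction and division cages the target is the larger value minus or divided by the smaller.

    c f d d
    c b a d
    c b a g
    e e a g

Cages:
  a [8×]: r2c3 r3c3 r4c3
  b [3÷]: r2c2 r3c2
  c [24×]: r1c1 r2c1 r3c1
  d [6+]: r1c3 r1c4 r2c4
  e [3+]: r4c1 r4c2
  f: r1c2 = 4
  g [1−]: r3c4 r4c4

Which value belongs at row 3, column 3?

Cage f is given, leaving r1c2 = 4.
Row 4 needs a 3, and only r4c4 is open for it.
Cage d needs sum 6, which forces r1c3 = 3.
Row 1 now contains 3; hence r1c1 = 2.
Row 1 already has 2, leaving r1c4 = 1.
1 is placed in column 4, which forces r2c4 = 2.
Column 4 already has 2, so r3c4 = 4.
Column 1 already has 2, leaving r4c1 = 1.
Row 4 now contains 1, so r4c2 = 2.
2 is placed in row 4, leaving r4c3 = 4.
Cage c has product 24, which forces r2c1 = 4.
Column 3 already has 4; hence r2c3 = 1.
Row 3 already has 4; hence r3c1 = 3.
3 is placed in row 3, leaving r3c2 = 1.
Cage a has product 8, so r3c3 = 2.
Row 2 already has 1; hence r2c2 = 3.
Completed grid: 2 4 3 1 / 4 3 1 2 / 3 1 2 4 / 1 2 4 3.

2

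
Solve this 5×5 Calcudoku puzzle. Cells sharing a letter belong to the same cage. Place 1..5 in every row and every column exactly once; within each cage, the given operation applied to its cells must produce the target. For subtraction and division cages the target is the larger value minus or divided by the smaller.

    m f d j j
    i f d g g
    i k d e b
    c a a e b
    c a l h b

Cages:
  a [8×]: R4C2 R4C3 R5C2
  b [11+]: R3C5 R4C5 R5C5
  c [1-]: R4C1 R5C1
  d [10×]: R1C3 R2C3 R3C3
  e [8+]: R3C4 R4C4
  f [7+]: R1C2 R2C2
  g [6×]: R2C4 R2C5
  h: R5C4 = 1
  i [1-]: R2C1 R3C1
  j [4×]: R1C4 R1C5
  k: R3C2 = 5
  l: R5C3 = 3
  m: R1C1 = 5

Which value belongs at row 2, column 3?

M is a freebie; hence R1C1 = 5.
Cage k is a single given cell; hence R3C2 = 5.
Row 3 already has 5, so R3C4 = 3.
3 is placed in column 4; hence R4C4 = 5.
Cage l is given, which forces R5C3 = 3.
H is a freebie; hence R5C4 = 1.
Column 4 already has 1, leaving R1C4 = 4.
Cage j's pair has product 4, which forces R1C5 = 1.
Cage d has product 10, leaving R2C3 = 5.
3 is placed in column 4, leaving R2C4 = 2.
Cage g's pair has product 6, which forces R2C5 = 3.
The 3 cells of cage b must have sum 11; hence R5C5 = 5.
Row 1 now contains 4, so R1C2 = 3.
1 is placed in row 1; hence R1C3 = 2.
3 is placed in row 2, which forces R2C1 = 1.
3 is placed in row 2, so R2C2 = 4.
Cage i's pair has difference 1, leaving R3C1 = 2.
Cage d has product 10; hence R3C3 = 1.
Row 3 already has 2, so R3C5 = 4.
Column 1 already has 1, which forces R4C1 = 3.
1 is placed in column 3, which forces R4C3 = 4.
Column 5 now contains 4, which forces R4C5 = 2.
Column 1 already has 2, so R5C1 = 4.
Column 2 already has 4, which forces R5C2 = 2.
2 is placed in row 4, which forces R4C2 = 1.
Filled in: 5 3 2 4 1 / 1 4 5 2 3 / 2 5 1 3 4 / 3 1 4 5 2 / 4 2 3 1 5.

5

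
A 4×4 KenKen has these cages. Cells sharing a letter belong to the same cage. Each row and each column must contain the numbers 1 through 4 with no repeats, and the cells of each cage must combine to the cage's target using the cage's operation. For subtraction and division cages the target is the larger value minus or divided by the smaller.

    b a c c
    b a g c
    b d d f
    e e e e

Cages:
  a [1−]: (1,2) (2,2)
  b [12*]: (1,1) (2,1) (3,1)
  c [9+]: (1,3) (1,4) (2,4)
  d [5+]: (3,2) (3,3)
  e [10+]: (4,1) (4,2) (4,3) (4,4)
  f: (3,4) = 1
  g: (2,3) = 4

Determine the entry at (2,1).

3

Cage g is given; hence (2,3) = 4.
Cage f is given, so (3,4) = 1.
Cage c needs sum 9, so (1,4) = 4.
The 3 cells of cage b must have product 12; hence (3,1) = 4.
The 4 cells of cage e must have sum 10; hence (4,2) = 4.
Column 1 needs a 2, and only (4,1) is open for it.
Cage e needs sum 10, which forces (4,3) = 1.
Row 4 already has 2, so (4,4) = 3.
Cage c needs sum 9, which forces (1,3) = 3.
3 is placed in column 4; hence (2,4) = 2.
3 is placed in column 3, which forces (3,3) = 2.
3 is placed in row 1, so (1,1) = 1.
Cage a's pair has difference 1; hence (1,2) = 2.
Cage b has product 12; hence (2,1) = 3.
3 is placed in row 2; hence (2,2) = 1.
Row 3 now contains 2, so (3,2) = 3.
The full grid is 1 2 3 4 / 3 1 4 2 / 4 3 2 1 / 2 4 1 3.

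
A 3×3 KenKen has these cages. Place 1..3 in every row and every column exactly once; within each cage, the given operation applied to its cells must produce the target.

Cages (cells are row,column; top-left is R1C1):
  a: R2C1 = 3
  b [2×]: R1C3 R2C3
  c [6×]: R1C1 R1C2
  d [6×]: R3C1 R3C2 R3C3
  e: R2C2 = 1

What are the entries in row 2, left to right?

A is a freebie, so R2C1 = 3.
E is a freebie; hence R2C2 = 1.
Row 2 now contains 1, leaving R2C3 = 2.
Column 1 already has 3; hence R1C1 = 2.
The two cells of cage c must have product 6, which forces R1C2 = 3.
Column 3 now contains 2; hence R1C3 = 1.
Column 1 already has 2; hence R3C1 = 1.
Column 2 already has 3, which forces R3C2 = 2.
1 is placed in column 3; hence R3C3 = 3.
Completed grid: 2 3 1 / 3 1 2 / 1 2 3.

3 1 2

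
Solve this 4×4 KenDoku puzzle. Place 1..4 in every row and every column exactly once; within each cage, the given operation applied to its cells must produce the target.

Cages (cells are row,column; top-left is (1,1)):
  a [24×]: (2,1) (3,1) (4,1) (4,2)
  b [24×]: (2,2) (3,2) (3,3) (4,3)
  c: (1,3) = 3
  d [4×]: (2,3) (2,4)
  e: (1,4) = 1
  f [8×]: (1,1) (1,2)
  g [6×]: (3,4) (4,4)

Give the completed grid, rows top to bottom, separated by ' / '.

Cage c is given, which forces (1,3) = 3.
Cage e is a single given cell, so (1,4) = 1.
Column 4 already has 1; hence (2,4) = 4.
4 is placed in row 2; hence (2,3) = 1.
The 4 cells of cage b must have product 24, so (2,2) = 3.
The 4 cells of cage b must have product 24, which forces (3,2) = 1.
Row 2 now contains 3, so (2,1) = 2.
Cage a needs product 24, leaving (3,1) = 3.
Row 3 now contains 3, which forces (3,4) = 2.
Cage a has product 24, so (4,1) = 1.
Cage a needs product 24; hence (4,2) = 4.
Row 4 already has 4, leaving (4,3) = 2.
Column 4 already has 2, leaving (4,4) = 3.
Column 1 already has 2; hence (1,1) = 4.
4 is placed in column 2, leaving (1,2) = 2.
2 is placed in row 3, leaving (3,3) = 4.

4 2 3 1 / 2 3 1 4 / 3 1 4 2 / 1 4 2 3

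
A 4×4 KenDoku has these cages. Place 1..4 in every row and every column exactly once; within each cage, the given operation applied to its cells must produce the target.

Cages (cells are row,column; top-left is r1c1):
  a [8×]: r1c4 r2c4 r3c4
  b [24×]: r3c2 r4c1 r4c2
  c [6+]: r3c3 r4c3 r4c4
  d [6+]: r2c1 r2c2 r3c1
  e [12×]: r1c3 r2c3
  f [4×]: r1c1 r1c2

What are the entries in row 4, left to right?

Row 1 needs a 2, and only r1c4 is open for it.
In row 1, 3 can only go at r1c3, so r1c3 = 3.
Column 3 now contains 3, leaving r2c3 = 4.
4 is placed in row 2, which forces r2c4 = 1.
Column 4 already has 1, which forces r3c4 = 4.
Column 4 already has 1, which forces r4c4 = 3.
Cage d has sum 6, so r3c1 = 1.
Cage b needs product 24; hence r3c2 = 3.
Row 3 already has 1, so r3c3 = 2.
2 is placed in column 3, so r4c3 = 1.
Column 1 already has 1, so r1c1 = 4.
Cage f's pair has product 4; hence r1c2 = 1.
Cage d has sum 6; hence r2c1 = 3.
3 is placed in column 2, so r2c2 = 2.
Column 1 now contains 4, so r4c1 = 2.
Column 2 already has 2, so r4c2 = 4.
Filled in: 4 1 3 2 / 3 2 4 1 / 1 3 2 4 / 2 4 1 3.

2 4 1 3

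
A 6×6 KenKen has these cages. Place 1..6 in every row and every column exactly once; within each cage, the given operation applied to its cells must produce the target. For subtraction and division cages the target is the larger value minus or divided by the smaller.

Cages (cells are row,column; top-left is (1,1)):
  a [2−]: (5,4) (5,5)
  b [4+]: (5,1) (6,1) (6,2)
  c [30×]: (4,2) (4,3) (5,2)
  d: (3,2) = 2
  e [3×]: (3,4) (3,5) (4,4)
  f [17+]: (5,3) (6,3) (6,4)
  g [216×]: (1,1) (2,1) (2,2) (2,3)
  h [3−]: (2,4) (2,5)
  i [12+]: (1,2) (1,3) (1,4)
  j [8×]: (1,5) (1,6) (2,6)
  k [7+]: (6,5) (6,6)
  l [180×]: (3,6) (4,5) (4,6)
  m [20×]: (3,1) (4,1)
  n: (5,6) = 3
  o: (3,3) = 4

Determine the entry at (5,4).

D is a freebie; hence (3,2) = 2.
Cage o is given, which forces (3,3) = 4.
Cage e has product 3, so (3,4) = 3.
Cage e needs product 3; hence (3,5) = 1.
Cage l needs product 180; hence (3,6) = 6.
Cage e needs product 3, so (4,4) = 1.
Cage l needs product 180, so (4,5) = 6.
Cage l needs product 180; hence (4,6) = 5.
Cage b needs sum 4, which forces (5,1) = 1.
The 3 cells of cage f must have sum 17; hence (5,3) = 6.
Cage n is given; hence (5,6) = 3.
Cage b needs sum 4, so (6,1) = 2.
Cage b has sum 4, so (6,2) = 1.
Cage f needs sum 17; hence (6,3) = 5.
Cage f has sum 17, which forces (6,4) = 6.
Row 6 already has 1; hence (6,6) = 4.
Cage j has product 8, leaving (1,5) = 4.
Row 3 already has 4, so (3,1) = 5.
5 is placed in row 4, so (4,1) = 4.
5 is placed in row 4, which forces (4,2) = 3.
Cage c has product 30, so (4,3) = 2.
Row 5 now contains 3; hence (5,2) = 5.
Column 5 already has 4; hence (5,5) = 2.
Row 6 now contains 4, so (6,5) = 3.
Cage g needs product 216; hence (1,1) = 3.
Column 2 now contains 5, which forces (1,2) = 6.
Cage i has sum 12; hence (1,3) = 1.
Row 1 already has 4, leaving (1,4) = 5.
Row 1 already has 1, so (1,6) = 2.
Cage g needs product 216; hence (2,1) = 6.
Cage g needs product 216, leaving (2,2) = 4.
Column 3 already has 2, leaving (2,3) = 3.
The two cells of cage h must have difference 3, which forces (2,4) = 2.
2 is placed in column 5, leaving (2,5) = 5.
Column 6 already has 2, leaving (2,6) = 1.
Row 5 already has 2, which forces (5,4) = 4.
The full grid is 3 6 1 5 4 2 / 6 4 3 2 5 1 / 5 2 4 3 1 6 / 4 3 2 1 6 5 / 1 5 6 4 2 3 / 2 1 5 6 3 4.

4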